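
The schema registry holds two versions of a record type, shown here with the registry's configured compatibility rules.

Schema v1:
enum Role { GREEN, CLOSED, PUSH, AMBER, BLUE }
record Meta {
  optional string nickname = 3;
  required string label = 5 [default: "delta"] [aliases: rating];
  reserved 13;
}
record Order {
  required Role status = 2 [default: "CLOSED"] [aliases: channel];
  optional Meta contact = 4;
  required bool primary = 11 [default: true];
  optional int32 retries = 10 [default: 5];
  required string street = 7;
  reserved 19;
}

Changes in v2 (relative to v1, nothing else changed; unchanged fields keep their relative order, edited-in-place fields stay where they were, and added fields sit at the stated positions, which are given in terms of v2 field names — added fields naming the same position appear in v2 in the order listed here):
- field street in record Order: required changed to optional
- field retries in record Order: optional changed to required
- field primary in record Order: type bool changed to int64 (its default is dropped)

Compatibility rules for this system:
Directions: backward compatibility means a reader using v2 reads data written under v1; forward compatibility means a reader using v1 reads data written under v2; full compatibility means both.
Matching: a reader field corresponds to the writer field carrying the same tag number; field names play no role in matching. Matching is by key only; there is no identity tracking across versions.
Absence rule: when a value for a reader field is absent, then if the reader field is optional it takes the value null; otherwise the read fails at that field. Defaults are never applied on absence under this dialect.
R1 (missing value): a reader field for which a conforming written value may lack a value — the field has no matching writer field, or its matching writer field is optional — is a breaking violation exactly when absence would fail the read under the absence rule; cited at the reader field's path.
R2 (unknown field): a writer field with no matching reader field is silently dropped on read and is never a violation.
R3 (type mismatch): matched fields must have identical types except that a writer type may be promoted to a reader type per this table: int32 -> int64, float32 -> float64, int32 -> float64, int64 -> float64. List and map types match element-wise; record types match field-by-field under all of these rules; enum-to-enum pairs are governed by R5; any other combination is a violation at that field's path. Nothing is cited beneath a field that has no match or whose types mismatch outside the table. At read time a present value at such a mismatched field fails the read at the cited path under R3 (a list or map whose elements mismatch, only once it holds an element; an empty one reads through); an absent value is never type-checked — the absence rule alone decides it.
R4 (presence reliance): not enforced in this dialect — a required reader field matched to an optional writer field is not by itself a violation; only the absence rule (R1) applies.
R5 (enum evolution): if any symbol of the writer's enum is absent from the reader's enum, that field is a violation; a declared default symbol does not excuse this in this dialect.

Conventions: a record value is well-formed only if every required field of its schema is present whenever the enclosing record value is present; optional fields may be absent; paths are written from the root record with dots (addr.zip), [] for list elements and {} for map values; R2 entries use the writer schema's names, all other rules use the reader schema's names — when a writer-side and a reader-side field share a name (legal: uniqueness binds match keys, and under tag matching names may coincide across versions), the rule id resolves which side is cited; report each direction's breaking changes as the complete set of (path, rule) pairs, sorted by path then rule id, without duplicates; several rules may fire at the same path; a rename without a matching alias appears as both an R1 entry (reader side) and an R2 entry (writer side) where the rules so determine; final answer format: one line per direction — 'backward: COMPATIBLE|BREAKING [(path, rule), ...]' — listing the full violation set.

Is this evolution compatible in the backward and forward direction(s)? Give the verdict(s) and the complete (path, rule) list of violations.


backward: BREAKING [(primary, R3), (retries, R1)]; forward: BREAKING [(primary, R3), (street, R1)]

arrows below run writer -> reader for Order
backward analysis of Order with v2 as reader and v1 as writer:
  writer required, Role -> Role: reader status maps from writer status
  writer optional, Meta -> Meta: reader contact maps from writer contact
  writer required, bool -> int64: reader primary maps from writer primary
  writer optional, int32 -> int32: reader retries maps from writer retries
  writer required, string -> string: reader street maps from writer street
  writer optional, string -> string: reader contact.nickname maps from writer contact.nickname
  writer required, string -> string: reader contact.label maps from writer contact.label
  breaking: (primary, R3)
  breaking: (retries, R1)
  backward on Order therefore BREAKING (2)
forward analysis of Order with v1 as reader and v2 as writer:
  writer required, Role -> Role: reader status maps from writer status
  writer optional, Meta -> Meta: reader contact maps from writer contact
  writer required, int64 -> bool: reader primary maps from writer primary
  writer required, int32 -> int32: reader retries maps from writer retries
  writer optional, string -> string: reader street maps from writer street
  writer optional, string -> string: reader contact.nickname maps from writer contact.nickname
  writer required, string -> string: reader contact.label maps from writer contact.label
  breaking: (primary, R3)
  breaking: (street, R1)
  forward on Order therefore BREAKING (2)


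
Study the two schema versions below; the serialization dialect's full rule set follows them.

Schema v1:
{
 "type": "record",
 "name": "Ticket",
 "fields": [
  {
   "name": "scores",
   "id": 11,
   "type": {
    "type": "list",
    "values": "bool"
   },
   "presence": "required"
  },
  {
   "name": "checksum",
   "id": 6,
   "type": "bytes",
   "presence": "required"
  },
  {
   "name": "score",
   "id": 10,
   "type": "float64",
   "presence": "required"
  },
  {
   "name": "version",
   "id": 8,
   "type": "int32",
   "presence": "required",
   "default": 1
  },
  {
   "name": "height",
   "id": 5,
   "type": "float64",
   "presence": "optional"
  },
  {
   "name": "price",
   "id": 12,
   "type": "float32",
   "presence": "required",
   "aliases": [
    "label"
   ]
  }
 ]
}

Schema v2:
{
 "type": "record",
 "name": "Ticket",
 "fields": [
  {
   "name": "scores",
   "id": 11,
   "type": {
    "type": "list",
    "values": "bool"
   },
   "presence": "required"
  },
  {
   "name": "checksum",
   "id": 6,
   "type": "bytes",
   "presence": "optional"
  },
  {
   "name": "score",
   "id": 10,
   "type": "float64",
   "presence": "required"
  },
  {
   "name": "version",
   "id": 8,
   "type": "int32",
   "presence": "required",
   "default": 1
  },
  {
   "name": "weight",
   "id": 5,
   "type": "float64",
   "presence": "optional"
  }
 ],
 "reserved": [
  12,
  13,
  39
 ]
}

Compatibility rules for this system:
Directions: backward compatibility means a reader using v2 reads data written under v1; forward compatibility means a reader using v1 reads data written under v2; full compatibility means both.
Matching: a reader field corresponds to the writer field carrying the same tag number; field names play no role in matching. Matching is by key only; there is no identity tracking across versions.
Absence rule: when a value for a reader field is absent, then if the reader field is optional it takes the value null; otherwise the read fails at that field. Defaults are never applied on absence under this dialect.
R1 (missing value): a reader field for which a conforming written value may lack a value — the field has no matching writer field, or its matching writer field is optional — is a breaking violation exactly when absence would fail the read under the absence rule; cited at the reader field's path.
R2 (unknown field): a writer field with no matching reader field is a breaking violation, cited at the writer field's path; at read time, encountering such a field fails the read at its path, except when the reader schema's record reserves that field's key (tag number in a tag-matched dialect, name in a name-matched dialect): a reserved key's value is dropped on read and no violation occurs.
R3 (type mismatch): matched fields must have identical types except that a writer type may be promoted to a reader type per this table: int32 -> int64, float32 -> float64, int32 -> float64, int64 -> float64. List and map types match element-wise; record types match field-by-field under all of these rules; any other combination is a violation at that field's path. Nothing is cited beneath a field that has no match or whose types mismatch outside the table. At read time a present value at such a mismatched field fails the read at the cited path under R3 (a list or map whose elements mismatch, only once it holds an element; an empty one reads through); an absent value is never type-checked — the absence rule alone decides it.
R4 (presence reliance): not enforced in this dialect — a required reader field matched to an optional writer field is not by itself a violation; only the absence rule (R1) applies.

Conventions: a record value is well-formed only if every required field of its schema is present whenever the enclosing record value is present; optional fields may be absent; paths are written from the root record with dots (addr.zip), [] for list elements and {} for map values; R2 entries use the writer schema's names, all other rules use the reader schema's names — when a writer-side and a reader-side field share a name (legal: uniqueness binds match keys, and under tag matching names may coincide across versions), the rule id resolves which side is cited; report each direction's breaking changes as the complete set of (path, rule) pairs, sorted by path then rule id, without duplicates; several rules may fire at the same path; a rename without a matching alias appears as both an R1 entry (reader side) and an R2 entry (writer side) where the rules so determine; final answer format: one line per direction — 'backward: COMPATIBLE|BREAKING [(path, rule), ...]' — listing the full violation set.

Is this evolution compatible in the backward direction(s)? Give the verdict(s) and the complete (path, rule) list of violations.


arrows below run writer -> reader for Ticket
backward analysis of Ticket with v2 as reader and v1 as writer:
  list<bool> -> list<bool>, writer required: scores aligns to scores
  bytes -> bytes, writer required: checksum aligns to checksum
  float64 -> float64, writer required: score aligns to score
  int32 -> int32, writer required: version aligns to version
  float64 -> float64, writer optional: weight aligns to height
  leftover writer field: price
  => no violations; backward on Ticket: COMPATIBLE
ruling out the remaining Ticket differences:
  renamed field height to weight in record Ticket -> no rule fires on it in Ticket's dialect; the asked verdict holds
  removed field price from record Ticket (its key 12 joins the reserved list) -> its effect on Ticket is confined to the forward direction, not asked
  field checksum in record Ticket: required changed to optional -> its effect on Ticket is confined to the forward direction, not asked

backward: COMPATIBLE []


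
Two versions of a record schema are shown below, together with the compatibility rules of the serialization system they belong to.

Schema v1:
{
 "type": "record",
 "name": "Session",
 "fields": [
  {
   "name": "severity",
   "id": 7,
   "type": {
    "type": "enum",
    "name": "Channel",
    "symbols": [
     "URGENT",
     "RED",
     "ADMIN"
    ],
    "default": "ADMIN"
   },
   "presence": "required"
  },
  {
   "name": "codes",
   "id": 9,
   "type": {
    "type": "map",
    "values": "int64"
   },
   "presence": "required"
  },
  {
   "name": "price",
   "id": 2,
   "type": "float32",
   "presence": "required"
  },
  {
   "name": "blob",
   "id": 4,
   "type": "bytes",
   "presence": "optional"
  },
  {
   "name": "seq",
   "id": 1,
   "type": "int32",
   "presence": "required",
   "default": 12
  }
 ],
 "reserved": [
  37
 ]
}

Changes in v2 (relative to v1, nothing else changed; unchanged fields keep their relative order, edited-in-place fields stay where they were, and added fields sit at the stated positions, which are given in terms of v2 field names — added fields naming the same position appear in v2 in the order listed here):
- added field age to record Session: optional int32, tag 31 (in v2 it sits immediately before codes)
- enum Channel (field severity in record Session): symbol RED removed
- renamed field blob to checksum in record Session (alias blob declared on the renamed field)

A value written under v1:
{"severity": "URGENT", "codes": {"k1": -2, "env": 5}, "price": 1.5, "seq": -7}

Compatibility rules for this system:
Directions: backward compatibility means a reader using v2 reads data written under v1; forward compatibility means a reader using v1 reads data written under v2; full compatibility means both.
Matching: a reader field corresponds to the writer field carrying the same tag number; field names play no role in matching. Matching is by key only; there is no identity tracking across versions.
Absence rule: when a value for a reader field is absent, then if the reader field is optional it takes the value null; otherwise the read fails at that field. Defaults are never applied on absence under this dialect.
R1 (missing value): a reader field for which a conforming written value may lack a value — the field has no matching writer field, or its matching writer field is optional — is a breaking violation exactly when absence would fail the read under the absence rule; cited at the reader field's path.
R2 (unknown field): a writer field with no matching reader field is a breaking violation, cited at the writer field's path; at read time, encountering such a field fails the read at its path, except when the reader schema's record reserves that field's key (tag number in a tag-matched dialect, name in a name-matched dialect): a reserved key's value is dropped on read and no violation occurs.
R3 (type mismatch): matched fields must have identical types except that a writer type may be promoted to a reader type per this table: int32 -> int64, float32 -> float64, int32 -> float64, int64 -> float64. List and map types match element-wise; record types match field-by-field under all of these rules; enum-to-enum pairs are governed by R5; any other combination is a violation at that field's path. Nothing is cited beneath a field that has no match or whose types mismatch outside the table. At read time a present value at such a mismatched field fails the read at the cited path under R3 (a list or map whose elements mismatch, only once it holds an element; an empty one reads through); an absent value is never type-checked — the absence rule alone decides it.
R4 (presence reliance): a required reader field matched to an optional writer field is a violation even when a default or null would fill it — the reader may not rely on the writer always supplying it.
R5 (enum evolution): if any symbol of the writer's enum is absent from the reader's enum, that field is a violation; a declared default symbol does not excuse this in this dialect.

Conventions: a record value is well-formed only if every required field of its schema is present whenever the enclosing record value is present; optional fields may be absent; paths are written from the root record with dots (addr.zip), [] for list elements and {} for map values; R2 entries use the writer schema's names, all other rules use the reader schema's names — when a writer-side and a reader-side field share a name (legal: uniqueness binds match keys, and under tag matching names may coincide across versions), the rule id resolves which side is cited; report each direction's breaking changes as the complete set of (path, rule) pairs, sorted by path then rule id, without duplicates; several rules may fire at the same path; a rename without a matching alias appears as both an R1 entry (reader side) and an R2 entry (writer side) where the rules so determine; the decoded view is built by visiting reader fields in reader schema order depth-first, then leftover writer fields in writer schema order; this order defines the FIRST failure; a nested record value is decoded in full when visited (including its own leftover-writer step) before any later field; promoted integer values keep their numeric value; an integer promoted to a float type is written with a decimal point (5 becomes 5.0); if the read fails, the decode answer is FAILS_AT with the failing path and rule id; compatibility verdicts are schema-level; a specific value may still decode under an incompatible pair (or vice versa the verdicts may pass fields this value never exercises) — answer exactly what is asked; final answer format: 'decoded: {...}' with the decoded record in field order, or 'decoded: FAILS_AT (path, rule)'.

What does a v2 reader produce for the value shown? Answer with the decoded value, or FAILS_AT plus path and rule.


each type pair in Session: writer, then reader
decoding the Session value with the v2 reader:
  severity := "URGENT"
  age := null (missing; optional => null)
  codes := {"k1": -2, "env": 5}
  price := 1.5
  checksum := null (missing; optional => null)
  seq := -7
  => decoded: {"severity": "URGENT", "age": null, "codes": {"k1": -2, "env": 5}, "price": 1.5, "checksum": null, "seq": -7}
remaining Session differences; none change what is asked:
  enum Channel (field severity in record Session): symbol RED removed -> shifts the Session verdicts, not this decode

decoded: {"severity": "URGENT", "age": null, "codes": {"k1": -2, "env": 5}, "price": 1.5, "checksum": null, "seq": -7}


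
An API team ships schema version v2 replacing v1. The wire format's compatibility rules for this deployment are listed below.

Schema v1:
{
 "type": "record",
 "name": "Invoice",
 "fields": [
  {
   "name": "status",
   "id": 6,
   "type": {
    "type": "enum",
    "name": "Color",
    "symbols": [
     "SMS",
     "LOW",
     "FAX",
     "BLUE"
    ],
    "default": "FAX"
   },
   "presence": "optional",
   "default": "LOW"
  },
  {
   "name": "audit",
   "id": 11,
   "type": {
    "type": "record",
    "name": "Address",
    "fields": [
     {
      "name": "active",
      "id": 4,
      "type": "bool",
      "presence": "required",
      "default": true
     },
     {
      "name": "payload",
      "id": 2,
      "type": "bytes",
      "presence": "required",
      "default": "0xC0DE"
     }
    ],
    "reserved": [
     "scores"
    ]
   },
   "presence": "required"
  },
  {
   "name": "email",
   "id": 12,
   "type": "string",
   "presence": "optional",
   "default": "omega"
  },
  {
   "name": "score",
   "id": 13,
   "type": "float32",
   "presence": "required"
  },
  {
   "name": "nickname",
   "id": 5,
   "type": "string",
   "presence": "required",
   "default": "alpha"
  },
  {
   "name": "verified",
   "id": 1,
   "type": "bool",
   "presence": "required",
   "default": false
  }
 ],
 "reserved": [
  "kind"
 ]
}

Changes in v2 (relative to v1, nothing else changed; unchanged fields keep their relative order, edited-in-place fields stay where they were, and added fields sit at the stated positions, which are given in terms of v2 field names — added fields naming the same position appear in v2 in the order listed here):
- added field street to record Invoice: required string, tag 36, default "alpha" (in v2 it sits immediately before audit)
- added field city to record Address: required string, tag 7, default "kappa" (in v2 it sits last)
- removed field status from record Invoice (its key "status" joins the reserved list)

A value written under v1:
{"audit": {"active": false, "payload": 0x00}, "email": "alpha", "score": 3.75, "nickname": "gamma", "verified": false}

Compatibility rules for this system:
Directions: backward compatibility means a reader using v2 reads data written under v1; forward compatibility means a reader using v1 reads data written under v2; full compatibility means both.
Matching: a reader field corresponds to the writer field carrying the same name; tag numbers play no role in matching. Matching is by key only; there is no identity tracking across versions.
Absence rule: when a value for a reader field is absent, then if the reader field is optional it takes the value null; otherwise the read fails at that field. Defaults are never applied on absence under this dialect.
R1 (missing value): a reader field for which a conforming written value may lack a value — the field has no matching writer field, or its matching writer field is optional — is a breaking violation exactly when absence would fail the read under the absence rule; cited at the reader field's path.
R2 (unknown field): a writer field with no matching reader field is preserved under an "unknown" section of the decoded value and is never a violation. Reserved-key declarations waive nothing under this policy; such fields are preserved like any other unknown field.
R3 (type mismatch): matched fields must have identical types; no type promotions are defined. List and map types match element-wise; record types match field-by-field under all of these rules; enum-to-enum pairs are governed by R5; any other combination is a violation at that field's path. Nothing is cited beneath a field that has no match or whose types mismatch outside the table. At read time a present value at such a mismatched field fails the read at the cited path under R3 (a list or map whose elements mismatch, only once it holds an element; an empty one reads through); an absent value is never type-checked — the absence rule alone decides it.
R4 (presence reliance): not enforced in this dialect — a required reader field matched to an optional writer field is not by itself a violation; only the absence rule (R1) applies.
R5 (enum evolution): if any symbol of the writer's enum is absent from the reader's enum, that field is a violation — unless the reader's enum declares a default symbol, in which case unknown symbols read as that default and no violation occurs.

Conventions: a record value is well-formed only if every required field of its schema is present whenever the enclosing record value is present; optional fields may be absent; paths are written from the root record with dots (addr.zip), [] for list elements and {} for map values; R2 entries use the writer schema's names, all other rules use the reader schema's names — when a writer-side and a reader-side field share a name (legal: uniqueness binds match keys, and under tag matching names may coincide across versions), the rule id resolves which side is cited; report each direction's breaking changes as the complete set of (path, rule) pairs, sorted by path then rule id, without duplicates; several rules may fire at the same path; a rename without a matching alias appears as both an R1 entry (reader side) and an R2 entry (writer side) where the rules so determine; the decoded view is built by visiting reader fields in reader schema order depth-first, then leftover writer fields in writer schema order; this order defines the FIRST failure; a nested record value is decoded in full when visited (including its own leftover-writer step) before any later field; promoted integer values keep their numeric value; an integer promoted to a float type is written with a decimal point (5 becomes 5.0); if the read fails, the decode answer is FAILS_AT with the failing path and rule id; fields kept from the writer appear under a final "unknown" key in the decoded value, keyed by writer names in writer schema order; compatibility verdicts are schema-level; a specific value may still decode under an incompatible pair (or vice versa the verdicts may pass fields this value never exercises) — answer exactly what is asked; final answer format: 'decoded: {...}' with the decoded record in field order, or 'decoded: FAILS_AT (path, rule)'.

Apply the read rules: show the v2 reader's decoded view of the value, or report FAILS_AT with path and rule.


each type pair in Invoice: writer, then reader
migrating the Invoice value to v2:
  read fails at street under R1 (no fill)
  => FAILS_AT (street, R1)
remaining Invoice differences; none change what is asked:
  added field city to record Address: required string, tag 7, default "kappa" (in v2 it sits last) -> shifts the Invoice verdicts, not this decode
  removed field status from record Invoice (its key "status" joins the reserved list) -> inert under this dialect — no rule fires on Invoice and the result does not move

decoded: FAILS_AT (street, R1)


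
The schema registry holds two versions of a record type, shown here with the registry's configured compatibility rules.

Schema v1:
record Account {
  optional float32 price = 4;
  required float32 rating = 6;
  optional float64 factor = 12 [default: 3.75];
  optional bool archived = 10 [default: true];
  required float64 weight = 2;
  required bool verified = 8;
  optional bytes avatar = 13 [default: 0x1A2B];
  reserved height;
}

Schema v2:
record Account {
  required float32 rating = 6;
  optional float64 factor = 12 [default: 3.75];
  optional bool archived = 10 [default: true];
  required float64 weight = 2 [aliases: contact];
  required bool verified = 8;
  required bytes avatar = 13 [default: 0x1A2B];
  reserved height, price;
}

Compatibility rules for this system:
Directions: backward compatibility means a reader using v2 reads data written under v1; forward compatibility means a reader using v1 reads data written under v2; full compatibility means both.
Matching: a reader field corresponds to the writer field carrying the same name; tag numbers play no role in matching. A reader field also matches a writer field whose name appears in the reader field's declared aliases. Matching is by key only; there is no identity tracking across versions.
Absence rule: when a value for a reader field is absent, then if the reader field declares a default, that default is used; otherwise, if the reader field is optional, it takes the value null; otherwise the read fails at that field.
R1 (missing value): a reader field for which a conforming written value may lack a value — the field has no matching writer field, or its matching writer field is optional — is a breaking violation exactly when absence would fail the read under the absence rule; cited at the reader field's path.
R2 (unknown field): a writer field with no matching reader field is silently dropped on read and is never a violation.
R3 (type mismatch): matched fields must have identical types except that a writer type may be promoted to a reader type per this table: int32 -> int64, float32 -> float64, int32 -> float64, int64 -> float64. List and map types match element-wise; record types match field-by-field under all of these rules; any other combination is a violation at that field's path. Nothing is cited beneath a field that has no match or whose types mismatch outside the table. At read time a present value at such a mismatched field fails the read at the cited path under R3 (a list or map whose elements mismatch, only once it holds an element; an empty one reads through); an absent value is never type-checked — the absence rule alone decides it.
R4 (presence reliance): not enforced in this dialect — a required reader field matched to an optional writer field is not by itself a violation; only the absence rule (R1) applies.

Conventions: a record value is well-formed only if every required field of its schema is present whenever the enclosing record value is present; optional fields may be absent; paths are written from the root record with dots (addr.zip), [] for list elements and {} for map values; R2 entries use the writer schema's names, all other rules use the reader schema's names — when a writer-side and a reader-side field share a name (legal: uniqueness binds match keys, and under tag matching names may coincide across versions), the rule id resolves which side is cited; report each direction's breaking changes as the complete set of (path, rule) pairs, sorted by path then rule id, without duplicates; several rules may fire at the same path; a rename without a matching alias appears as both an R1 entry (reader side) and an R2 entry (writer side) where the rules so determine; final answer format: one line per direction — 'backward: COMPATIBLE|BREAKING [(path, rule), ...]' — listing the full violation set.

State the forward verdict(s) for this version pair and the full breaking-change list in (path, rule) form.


forward: COMPATIBLE []

arrows below run writer -> reader for Account
forward on Account — v1 reading data written by v2:
  price has no writer counterpart
  rating: paired with writer rating (float32 -> float32; writer required)
  factor: paired with writer factor (float64 -> float64; writer optional)
  archived: paired with writer archived (bool -> bool; writer optional)
  weight: paired with writer weight (float64 -> float64; writer required)
  verified: paired with writer verified (bool -> bool; writer required)
  avatar: paired with writer avatar (bytes -> bytes; writer required)
  => forward verdict for Account: COMPATIBLE, no violations
diffs on Account not affecting the asked answer:
  field avatar in record Account: optional changed to required -> triggers nothing under Account's printed rules — same verdict
  removed field price from record Account (its key "price" joins the reserved list) -> triggers nothing under Account's printed rules — same verdict


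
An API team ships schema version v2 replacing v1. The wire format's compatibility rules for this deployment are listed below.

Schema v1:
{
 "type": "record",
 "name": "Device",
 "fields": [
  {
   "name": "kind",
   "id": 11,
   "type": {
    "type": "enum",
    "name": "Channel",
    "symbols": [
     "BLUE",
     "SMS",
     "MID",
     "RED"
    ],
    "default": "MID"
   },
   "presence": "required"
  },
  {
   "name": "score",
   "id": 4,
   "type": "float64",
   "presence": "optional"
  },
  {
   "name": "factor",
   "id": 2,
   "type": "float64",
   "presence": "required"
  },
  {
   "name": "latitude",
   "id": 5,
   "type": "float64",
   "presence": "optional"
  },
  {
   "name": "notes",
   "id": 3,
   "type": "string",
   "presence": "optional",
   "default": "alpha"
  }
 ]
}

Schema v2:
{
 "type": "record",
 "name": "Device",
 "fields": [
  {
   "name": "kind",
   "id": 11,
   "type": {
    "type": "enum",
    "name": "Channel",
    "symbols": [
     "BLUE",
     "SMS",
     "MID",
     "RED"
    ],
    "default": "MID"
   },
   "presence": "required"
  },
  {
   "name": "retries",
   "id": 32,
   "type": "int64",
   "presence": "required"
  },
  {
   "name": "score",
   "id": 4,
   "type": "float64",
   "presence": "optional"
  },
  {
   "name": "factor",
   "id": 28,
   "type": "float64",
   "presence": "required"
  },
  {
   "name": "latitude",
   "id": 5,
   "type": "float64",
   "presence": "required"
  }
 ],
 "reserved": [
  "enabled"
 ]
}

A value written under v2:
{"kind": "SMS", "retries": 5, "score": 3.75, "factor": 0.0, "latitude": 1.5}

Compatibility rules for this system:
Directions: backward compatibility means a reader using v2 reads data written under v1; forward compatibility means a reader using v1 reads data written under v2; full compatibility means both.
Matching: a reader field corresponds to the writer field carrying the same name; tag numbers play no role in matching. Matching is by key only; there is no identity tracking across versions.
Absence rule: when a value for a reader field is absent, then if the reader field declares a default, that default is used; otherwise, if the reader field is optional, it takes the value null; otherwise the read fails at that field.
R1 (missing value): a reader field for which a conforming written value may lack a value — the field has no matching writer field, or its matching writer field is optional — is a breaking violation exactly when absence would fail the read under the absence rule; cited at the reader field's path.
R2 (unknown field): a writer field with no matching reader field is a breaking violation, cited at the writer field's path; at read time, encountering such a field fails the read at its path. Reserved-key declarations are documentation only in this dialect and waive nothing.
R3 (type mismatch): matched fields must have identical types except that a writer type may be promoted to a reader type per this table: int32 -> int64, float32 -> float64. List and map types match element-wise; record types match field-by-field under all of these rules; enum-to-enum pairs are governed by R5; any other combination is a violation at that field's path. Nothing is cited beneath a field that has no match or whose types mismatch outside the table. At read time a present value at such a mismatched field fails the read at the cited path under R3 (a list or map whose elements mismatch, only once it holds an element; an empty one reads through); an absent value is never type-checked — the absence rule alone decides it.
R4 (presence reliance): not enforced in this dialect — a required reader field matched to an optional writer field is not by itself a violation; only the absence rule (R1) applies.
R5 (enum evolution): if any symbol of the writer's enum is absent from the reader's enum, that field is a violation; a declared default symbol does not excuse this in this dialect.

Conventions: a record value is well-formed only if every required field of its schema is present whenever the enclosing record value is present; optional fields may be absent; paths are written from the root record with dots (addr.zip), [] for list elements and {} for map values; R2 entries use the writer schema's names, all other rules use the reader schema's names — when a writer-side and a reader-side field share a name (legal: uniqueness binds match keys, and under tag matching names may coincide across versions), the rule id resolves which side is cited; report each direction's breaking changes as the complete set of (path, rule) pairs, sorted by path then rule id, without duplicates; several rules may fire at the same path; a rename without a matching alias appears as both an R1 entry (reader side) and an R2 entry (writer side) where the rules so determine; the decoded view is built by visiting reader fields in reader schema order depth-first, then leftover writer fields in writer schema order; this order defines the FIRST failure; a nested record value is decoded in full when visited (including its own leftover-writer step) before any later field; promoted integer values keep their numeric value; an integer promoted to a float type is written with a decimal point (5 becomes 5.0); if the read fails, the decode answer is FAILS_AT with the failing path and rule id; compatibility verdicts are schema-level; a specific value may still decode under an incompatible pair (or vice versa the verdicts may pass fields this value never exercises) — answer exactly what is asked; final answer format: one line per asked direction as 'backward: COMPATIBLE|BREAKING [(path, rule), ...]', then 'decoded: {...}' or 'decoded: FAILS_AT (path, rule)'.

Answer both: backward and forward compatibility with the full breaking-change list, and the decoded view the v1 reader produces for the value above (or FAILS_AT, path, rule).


backward: BREAKING [(latitude, R1), (notes, R2), (retries, R1)]; forward: BREAKING [(retries, R2)]; decoded: FAILS_AT (retries, R2)

in Device below, arrows point writer -> reader
backward for Device (reader v2, writer v1):
  Channel -> Channel, writer required: kind aligns to kind
  retries: no writer match
  float64 -> float64, writer optional: score aligns to score
  float64 -> float64, writer required: factor aligns to factor
  float64 -> float64, writer optional: latitude aligns to latitude
  writer field notes has no reader counterpart
  rule R1 violated at latitude
  rule R2 violated at notes
  rule R1 violated at retries
  => 3 violation(s): backward is BREAKING for Device
forward for Device (reader v1, writer v2):
  Channel -> Channel, writer required: kind aligns to kind
  float64 -> float64, writer optional: score aligns to score
  float64 -> float64, writer required: factor aligns to factor
  float64 -> float64, writer required: latitude aligns to latitude
  notes: no writer match
  writer field retries has no reader counterpart
  rule R2 violated at retries
  => 1 violation(s): forward is BREAKING for Device
decode walk for Device under reader schema v1:
  kind := "SMS"
  score := 3.75
  factor := 0.0
  latitude := 1.5
  notes := "alpha" (no value, default fills)
  read fails at retries under R2 (unknown field)
  => FAILS_AT (retries, R2)


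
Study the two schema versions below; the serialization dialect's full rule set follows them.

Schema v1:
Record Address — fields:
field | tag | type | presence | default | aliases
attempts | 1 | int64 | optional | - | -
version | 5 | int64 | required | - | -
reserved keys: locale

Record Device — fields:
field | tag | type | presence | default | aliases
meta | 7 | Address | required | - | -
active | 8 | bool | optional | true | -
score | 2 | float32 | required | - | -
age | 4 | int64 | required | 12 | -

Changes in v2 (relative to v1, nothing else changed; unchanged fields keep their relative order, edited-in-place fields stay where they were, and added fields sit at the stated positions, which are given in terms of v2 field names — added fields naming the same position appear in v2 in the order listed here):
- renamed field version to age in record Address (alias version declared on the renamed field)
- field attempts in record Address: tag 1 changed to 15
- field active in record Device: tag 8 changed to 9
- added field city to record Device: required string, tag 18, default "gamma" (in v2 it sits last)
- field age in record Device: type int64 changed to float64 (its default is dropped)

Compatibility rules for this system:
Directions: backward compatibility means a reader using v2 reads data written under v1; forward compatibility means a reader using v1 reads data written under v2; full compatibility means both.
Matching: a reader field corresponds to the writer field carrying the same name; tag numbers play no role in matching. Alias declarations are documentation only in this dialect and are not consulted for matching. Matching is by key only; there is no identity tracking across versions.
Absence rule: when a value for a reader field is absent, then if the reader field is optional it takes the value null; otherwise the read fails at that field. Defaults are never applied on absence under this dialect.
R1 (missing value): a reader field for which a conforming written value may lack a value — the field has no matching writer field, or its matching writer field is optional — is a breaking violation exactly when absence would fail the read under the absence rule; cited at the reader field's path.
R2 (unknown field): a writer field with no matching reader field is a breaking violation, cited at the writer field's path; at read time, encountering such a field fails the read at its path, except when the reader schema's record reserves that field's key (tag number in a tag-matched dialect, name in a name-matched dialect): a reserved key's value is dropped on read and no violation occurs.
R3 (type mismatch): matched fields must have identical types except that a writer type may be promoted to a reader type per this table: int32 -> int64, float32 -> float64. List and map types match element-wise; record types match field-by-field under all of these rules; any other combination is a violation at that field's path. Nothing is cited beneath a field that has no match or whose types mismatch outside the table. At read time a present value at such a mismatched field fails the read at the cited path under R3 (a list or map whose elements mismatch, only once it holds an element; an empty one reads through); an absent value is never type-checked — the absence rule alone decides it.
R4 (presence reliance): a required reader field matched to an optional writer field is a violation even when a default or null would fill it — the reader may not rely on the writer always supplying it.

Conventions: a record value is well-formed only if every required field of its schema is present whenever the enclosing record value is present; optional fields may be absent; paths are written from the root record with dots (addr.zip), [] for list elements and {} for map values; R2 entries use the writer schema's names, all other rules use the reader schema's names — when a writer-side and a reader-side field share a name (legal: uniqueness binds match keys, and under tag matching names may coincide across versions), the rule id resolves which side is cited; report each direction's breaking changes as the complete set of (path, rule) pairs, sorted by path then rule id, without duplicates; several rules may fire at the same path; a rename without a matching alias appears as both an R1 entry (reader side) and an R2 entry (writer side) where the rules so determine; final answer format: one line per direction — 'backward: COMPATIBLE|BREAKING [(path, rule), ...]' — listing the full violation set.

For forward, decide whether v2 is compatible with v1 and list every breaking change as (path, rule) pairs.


the writer's type comes first in each Device pair
forward analysis of Device with v1 as reader and v2 as writer:
  writer required, Address -> Address: reader meta maps from writer meta
  writer optional, bool -> bool: reader active maps from writer active
  writer required, float32 -> float32: reader score maps from writer score
  writer required, float64 -> int64: reader age maps from writer age
  city (writer side), unknown to reader
  writer optional, int64 -> int64: reader meta.attempts maps from writer meta.attempts
  meta.version: no writer match
  meta.age (writer side), unknown to reader
  violation R3 at age
  violation R2 at city
  violation R2 at meta.age
  violation R1 at meta.version
  => forward: BREAKING (4)
ruling out the remaining Device differences:
  field attempts in record Address: tag 1 changed to 15 -> inert for the asked Device verdict: nothing fires
  field active in record Device: tag 8 changed to 9 -> inert for the asked Device verdict: nothing fires

forward: BREAKING [(age, R3), (city, R2), (meta.age, R2), (meta.version, R1)]
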